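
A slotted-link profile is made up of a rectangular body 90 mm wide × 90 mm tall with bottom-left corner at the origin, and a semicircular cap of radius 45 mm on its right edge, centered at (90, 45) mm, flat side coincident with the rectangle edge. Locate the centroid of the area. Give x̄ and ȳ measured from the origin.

x̄ = 63.07 mm, ȳ = 45.00 mm

Part | A | x̄ᵢ | ȳᵢ | A·x̄ᵢ | A·ȳᵢ
rectangular body | 8100.00 | 45.00 | 45.00 | 364500.00 | 364500.00
semicircular end | 3180.86 | 109.10 | 45.00 | 347027.63 | 143138.82
Σ | 11280.86 |  |  | 711527.63 | 507638.82
x̄ = 711527.63 / 11280.86 = 63.07 mm
ȳ = 507638.82 / 11280.86 = 45.00 mm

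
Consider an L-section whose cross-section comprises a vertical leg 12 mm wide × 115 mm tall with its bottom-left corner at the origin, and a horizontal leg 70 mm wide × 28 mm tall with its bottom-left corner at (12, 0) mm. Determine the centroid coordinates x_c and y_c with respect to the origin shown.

x_c = 30.06 mm, y_c = 31.97 mm

vertical leg: A = 12 × 115 = 1380.00, centroid at (6.00, 57.50).
horizontal leg: A = 70 × 28 = 1960.00, centroid at (47.00, 14.00).
ΣA = 3340.00 mm², ΣAx_c = 100400.00 mm³, ΣAy_c = 106790.00 mm³.
x_c = 100400.00/3340.00 = 30.06 mm; y_c = 106790.00/3340.00 = 31.97 mm.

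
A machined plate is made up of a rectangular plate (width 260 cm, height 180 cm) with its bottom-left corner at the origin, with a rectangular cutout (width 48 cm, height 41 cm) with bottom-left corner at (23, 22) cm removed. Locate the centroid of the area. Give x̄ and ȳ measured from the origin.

plate: A = 260 × 180 = 46800.00, centroid at (130.00, 90.00).
hole: A = −(48 × 41) = -1968.00, centroid at (47.00, 42.50).
ΣA = 44832.00 cm², ΣAx̄ = 5991504.00 cm³, ΣAȳ = 4128360.00 cm³.
x̄ = 5991504.00/44832.00 = 133.64 cm; ȳ = 4128360.00/44832.00 = 92.09 cm.

x̄ = 133.64 cm, ȳ = 92.09 cm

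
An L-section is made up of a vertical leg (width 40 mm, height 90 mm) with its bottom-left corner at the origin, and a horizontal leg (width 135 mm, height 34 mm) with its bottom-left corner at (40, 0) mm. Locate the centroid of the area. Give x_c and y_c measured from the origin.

Part | A | x̄ᵢ | ȳᵢ | A·x̄ᵢ | A·ȳᵢ
vertical leg | 3600.00 | 20.00 | 45.00 | 72000.00 | 162000.00
horizontal leg | 4590.00 | 107.50 | 17.00 | 493425.00 | 78030.00
Σ | 8190.00 |  |  | 565425.00 | 240030.00
x_c = 565425.00 / 8190.00 = 69.04 mm
y_c = 240030.00 / 8190.00 = 29.31 mm

x_c = 69.04 mm, y_c = 29.31 mm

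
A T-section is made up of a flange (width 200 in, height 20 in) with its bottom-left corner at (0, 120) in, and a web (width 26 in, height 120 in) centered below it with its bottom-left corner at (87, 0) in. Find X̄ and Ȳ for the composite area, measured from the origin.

X̄ = 100.00 in, Ȳ = 99.33 in

web: A = 26 × 120 = 3120.00, centroid at (100.00, 60.00).
flange: A = 200 × 20 = 4000.00, centroid at (100.00, 130.00).
ΣA = 7120.00 in²
ΣAX̄ = (3120.00)(100.00) + (4000.00)(100.00) = 712000.00 in³
ΣAȲ = (3120.00)(60.00) + (4000.00)(130.00) = 707200.00 in³
X̄ = 712000.00 / 7120.00 = 100.00 in
Ȳ = 707200.00 / 7120.00 = 99.33 in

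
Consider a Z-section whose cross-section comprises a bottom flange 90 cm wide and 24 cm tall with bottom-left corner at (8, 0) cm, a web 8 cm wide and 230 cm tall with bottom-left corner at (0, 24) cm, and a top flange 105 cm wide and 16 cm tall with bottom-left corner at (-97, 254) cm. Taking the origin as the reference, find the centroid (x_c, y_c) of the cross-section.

x_c = 8.29 cm, y_c = 127.08 cm

Part | A | x̄ᵢ | ȳᵢ | A·x̄ᵢ | A·ȳᵢ
bottom flange | 2160.00 | 53.00 | 12.00 | 114480.00 | 25920.00
web | 1840.00 | 4.00 | 139.00 | 7360.00 | 255760.00
top flange | 1680.00 | -44.50 | 262.00 | -74760.00 | 440160.00
Σ | 5680.00 |  |  | 47080.00 | 721840.00
x_c = 47080.00 / 5680.00 = 8.29 cm
y_c = 721840.00 / 5680.00 = 127.08 cm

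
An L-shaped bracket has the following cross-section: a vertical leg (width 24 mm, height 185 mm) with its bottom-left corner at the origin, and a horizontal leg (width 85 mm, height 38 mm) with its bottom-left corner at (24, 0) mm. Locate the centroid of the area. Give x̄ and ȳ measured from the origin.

Part | A | x̄ᵢ | ȳᵢ | A·x̄ᵢ | A·ȳᵢ
vertical leg | 4440.00 | 12.00 | 92.50 | 53280.00 | 410700.00
horizontal leg | 3230.00 | 66.50 | 19.00 | 214795.00 | 61370.00
Σ | 7670.00 |  |  | 268075.00 | 472070.00
x̄ = 268075.00 / 7670.00 = 34.95 mm
ȳ = 472070.00 / 7670.00 = 61.55 mm

x̄ = 34.95 mm, ȳ = 61.55 mm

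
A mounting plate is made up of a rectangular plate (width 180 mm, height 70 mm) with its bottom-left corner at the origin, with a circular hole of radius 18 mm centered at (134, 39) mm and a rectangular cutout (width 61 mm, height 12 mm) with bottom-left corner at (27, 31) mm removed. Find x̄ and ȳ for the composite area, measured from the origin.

x̄ = 88.06 mm, ȳ = 34.49 mm

plate: A = 180 × 70 = 12600.00, centroid at (90.00, 35.00).
hole 1: A = −π·18² = -1017.88, centroid at (134.00, 39.00).
hole 2: A = −(61 × 12) = -732.00, centroid at (57.50, 37.00).
ΣA = 10850.12 mm², ΣAx̄ = 955514.61 mm³, ΣAȳ = 374218.84 mm³.
x̄ = 955514.61/10850.12 = 88.06 mm; ȳ = 374218.84/10850.12 = 34.49 mm.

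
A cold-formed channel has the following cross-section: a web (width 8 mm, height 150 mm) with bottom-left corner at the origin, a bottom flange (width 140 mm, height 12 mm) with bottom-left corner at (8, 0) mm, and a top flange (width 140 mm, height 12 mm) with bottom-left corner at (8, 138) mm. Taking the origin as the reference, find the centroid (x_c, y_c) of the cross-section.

web: A = 8 × 150 = 1200.00, centroid at (4.00, 75.00).
bottom flange: A = 140 × 12 = 1680.00, centroid at (78.00, 6.00).
top flange: A = 140 × 12 = 1680.00, centroid at (78.00, 144.00).
ΣA = 4560.00 mm²
ΣAx_c = (1200.00)(4.00) + (1680.00)(78.00) + (1680.00)(78.00) = 266880.00 mm³
ΣAy_c = (1200.00)(75.00) + (1680.00)(6.00) + (1680.00)(144.00) = 342000.00 mm³
x_c = 266880.00 / 4560.00 = 58.53 mm
y_c = 342000.00 / 4560.00 = 75.00 mm

x_c = 58.53 mm, y_c = 75.00 mm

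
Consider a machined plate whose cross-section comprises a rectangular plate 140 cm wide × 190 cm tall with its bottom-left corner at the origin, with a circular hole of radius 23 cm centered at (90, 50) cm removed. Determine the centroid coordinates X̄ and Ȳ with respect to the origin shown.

X̄ = 68.67 cm, Ȳ = 98.00 cm

plate: A = 140 × 190 = 26600.00, centroid at (70.00, 95.00).
hole: A = −π·23² = -1661.90, centroid at (90.00, 50.00).
ΣA = 24938.10 cm², ΣAX̄ = 1712428.77 cm³, ΣAȲ = 2443904.87 cm³.
X̄ = 1712428.77/24938.10 = 68.67 cm; Ȳ = 2443904.87/24938.10 = 98.00 cm.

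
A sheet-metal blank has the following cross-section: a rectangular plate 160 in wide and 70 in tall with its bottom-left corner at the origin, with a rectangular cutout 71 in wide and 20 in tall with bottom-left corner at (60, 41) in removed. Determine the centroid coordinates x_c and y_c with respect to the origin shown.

x_c = 77.75 in, y_c = 32.68 in

plate: A = 160 × 70 = 11200.00, centroid at (80.00, 35.00).
hole: A = −(71 × 20) = -1420.00, centroid at (95.50, 51.00).
ΣA = 9780.00 in²
ΣAx_c = (11200.00)(80.00) + (-1420.00)(95.50) = 760390.00 in³
ΣAy_c = (11200.00)(35.00) + (-1420.00)(51.00) = 319580.00 in³
x_c = 760390.00 / 9780.00 = 77.75 in
y_c = 319580.00 / 9780.00 = 32.68 in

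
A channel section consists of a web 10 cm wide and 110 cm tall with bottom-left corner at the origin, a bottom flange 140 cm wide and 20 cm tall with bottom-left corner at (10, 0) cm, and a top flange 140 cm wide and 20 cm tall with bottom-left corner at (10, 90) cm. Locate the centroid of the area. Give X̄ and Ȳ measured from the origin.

X̄ = 67.69 cm, Ȳ = 55.00 cm

web: A = 10 × 110 = 1100.00, centroid at (5.00, 55.00).
bottom flange: A = 140 × 20 = 2800.00, centroid at (80.00, 10.00).
top flange: A = 140 × 20 = 2800.00, centroid at (80.00, 100.00).
ΣA = 6700.00 cm²
ΣAX̄ = (1100.00)(5.00) + (2800.00)(80.00) + (2800.00)(80.00) = 453500.00 cm³
ΣAȲ = (1100.00)(55.00) + (2800.00)(10.00) + (2800.00)(100.00) = 368500.00 cm³
X̄ = 453500.00 / 6700.00 = 67.69 cm
Ȳ = 368500.00 / 6700.00 = 55.00 cm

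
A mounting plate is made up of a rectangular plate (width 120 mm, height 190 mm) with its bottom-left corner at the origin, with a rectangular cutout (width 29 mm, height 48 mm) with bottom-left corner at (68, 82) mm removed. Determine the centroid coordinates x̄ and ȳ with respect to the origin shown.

Part | A | x̄ᵢ | ȳᵢ | A·x̄ᵢ | A·ȳᵢ
plate | 22800.00 | 60.00 | 95.00 | 1368000.00 | 2166000.00
hole | -1392.00 | 82.50 | 106.00 | -114840.00 | -147552.00
Σ | 21408.00 |  |  | 1253160.00 | 2018448.00
x̄ = 1253160.00 / 21408.00 = 58.54 mm
ȳ = 2018448.00 / 21408.00 = 94.28 mm

x̄ = 58.54 mm, ȳ = 94.28 mm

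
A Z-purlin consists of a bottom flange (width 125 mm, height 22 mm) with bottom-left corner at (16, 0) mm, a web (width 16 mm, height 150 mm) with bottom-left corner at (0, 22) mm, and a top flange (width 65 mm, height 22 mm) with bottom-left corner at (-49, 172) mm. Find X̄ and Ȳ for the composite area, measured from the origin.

X̄ = 32.14 mm, Ȳ = 79.75 mm

bottom flange: A = 125 × 22 = 2750.00, centroid at (78.50, 11.00).
web: A = 16 × 150 = 2400.00, centroid at (8.00, 97.00).
top flange: A = 65 × 22 = 1430.00, centroid at (-16.50, 183.00).
ΣA = 6580.00 mm²
ΣAX̄ = (2750.00)(78.50) + (2400.00)(8.00) + (1430.00)(-16.50) = 211480.00 mm³
ΣAȲ = (2750.00)(11.00) + (2400.00)(97.00) + (1430.00)(183.00) = 524740.00 mm³
X̄ = 211480.00 / 6580.00 = 32.14 mm
Ȳ = 524740.00 / 6580.00 = 79.75 mm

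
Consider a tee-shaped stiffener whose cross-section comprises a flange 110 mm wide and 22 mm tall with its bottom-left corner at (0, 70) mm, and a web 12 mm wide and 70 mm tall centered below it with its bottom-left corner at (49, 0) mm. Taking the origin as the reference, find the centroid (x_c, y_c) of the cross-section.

x_c = 55.00 mm, y_c = 69.15 mm

web: A = 12 × 70 = 840.00, centroid at (55.00, 35.00).
flange: A = 110 × 22 = 2420.00, centroid at (55.00, 81.00).
ΣA = 3260.00 mm²
ΣAx_c = (840.00)(55.00) + (2420.00)(55.00) = 179300.00 mm³
ΣAy_c = (840.00)(35.00) + (2420.00)(81.00) = 225420.00 mm³
x_c = 179300.00 / 3260.00 = 55.00 mm
y_c = 225420.00 / 3260.00 = 69.15 mm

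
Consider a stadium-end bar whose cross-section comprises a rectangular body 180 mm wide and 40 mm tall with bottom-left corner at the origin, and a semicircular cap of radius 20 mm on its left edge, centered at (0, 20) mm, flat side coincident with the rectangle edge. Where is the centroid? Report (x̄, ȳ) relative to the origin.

x̄ = 82.10 mm, ȳ = 20.00 mm

rectangular body: A = 180 × 40 = 7200.00, centroid at (90.00, 20.00).
semicircular end: A = ½π·20² = 628.32, centroid at (-8.49, 20.00).
ΣA = 7828.32 mm², ΣAx̄ = 642666.67 mm³, ΣAȳ = 156566.37 mm³.
x̄ = 642666.67/7828.32 = 82.10 mm; ȳ = 156566.37/7828.32 = 20.00 mm.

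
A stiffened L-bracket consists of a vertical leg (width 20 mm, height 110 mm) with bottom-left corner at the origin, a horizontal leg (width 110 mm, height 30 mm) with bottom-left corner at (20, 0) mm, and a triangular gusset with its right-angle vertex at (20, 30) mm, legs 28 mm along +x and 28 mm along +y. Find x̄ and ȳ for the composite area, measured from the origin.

x̄ = 47.69 mm, ȳ = 31.55 mm

Part | A | x̄ᵢ | ȳᵢ | A·x̄ᵢ | A·ȳᵢ
vertical leg | 2200.00 | 10.00 | 55.00 | 22000.00 | 121000.00
horizontal leg | 3300.00 | 75.00 | 15.00 | 247500.00 | 49500.00
gusset | 392.00 | 29.33 | 39.33 | 11498.67 | 15418.67
Σ | 5892.00 |  |  | 280998.67 | 185918.67
x̄ = 280998.67 / 5892.00 = 47.69 mm
ȳ = 185918.67 / 5892.00 = 31.55 mm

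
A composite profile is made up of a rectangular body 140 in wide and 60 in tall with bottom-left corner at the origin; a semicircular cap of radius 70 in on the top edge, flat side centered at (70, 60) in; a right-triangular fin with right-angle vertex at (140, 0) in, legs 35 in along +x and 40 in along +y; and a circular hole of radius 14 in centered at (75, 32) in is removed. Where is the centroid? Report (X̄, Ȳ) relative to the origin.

rectangular body: A = 140 × 60 = 8400.00, centroid at (70.00, 30.00).
semicircular top: A = ½π·70² = 7696.90, centroid at (70.00, 89.71).
triangular fin: A = ½·35·40 = 700.00, centroid at (151.67, 13.33).
hole: A = −π·14² = -615.75, centroid at (75.00, 32.00).
ΣA = 16181.15 in²
ΣAX̄ = (8400.00)(70.00) + (7696.90)(70.00) + (700.00)(151.67) + (-615.75)(75.00) = 1186768.39 in³
ΣAȲ = (8400.00)(30.00) + (7696.90)(89.71) + (700.00)(13.33) + (-615.75)(32.00) = 932110.05 in³
X̄ = 1186768.39 / 16181.15 = 73.34 in
Ȳ = 932110.05 / 16181.15 = 57.60 in

X̄ = 73.34 in, Ȳ = 57.60 in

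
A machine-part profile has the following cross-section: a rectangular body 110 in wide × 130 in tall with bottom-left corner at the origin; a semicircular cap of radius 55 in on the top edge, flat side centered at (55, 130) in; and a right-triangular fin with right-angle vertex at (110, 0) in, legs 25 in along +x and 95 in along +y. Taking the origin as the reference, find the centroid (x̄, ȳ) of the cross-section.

x̄ = 58.72 in, ȳ = 83.78 in

rectangular body: A = 110 × 130 = 14300.00, centroid at (55.00, 65.00).
semicircular top: A = ½π·55² = 4751.66, centroid at (55.00, 153.34).
triangular fin: A = ½·25·95 = 1187.50, centroid at (118.33, 31.67).
ΣA = 20239.16 in²
ΣAx̄ = (14300.00)(55.00) + (4751.66)(55.00) + (1187.50)(118.33) = 1188362.07 in³
ΣAȳ = (14300.00)(65.00) + (4751.66)(153.34) + (1187.50)(31.67) = 1695736.49 in³
x̄ = 1188362.07 / 20239.16 = 58.72 in
ȳ = 1695736.49 / 20239.16 = 83.78 in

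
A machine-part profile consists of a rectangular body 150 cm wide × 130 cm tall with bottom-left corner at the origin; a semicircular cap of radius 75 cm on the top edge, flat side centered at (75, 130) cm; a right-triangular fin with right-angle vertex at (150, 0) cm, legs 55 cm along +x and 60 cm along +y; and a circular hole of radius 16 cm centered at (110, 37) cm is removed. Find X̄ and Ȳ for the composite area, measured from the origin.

Part | A | x̄ᵢ | ȳᵢ | A·x̄ᵢ | A·ȳᵢ
rectangular body | 19500.00 | 75.00 | 65.00 | 1462500.00 | 1267500.00
semicircular top | 8835.73 | 75.00 | 161.83 | 662679.70 | 1429894.81
triangular fin | 1650.00 | 168.33 | 20.00 | 277750.00 | 33000.00
hole | -804.25 | 110.00 | 37.00 | -88467.25 | -29757.17
Σ | 29181.48 |  |  | 2314462.45 | 2700637.65
X̄ = 2314462.45 / 29181.48 = 79.31 cm
Ȳ = 2700637.65 / 29181.48 = 92.55 cm

X̄ = 79.31 cm, Ȳ = 92.55 cm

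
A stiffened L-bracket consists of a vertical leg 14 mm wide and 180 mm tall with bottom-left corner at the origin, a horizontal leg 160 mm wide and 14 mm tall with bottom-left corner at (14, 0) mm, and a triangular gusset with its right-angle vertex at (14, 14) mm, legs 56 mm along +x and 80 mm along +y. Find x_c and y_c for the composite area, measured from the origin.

x_c = 43.05 mm, y_c = 47.65 mm

vertical leg: A = 14 × 180 = 2520.00, centroid at (7.00, 90.00).
horizontal leg: A = 160 × 14 = 2240.00, centroid at (94.00, 7.00).
gusset: A = ½·56·80 = 2240.00, centroid at (32.67, 40.67).
ΣA = 7000.00 mm²
ΣAx_c = (2520.00)(7.00) + (2240.00)(94.00) + (2240.00)(32.67) = 301373.33 mm³
ΣAy_c = (2520.00)(90.00) + (2240.00)(7.00) + (2240.00)(40.67) = 333573.33 mm³
x_c = 301373.33 / 7000.00 = 43.05 mm
y_c = 333573.33 / 7000.00 = 47.65 mm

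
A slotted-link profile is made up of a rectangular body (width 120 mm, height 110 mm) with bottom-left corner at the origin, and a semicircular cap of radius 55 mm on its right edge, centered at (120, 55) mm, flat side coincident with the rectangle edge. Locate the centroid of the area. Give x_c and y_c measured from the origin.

x_c = 82.06 mm, y_c = 55.00 mm

Part | A | x̄ᵢ | ȳᵢ | A·x̄ᵢ | A·ȳᵢ
rectangular body | 13200.00 | 60.00 | 55.00 | 792000.00 | 726000.00
semicircular end | 4751.66 | 143.34 | 55.00 | 681115.73 | 261341.24
Σ | 17951.66 |  |  | 1473115.73 | 987341.24
x_c = 1473115.73 / 17951.66 = 82.06 mm
y_c = 987341.24 / 17951.66 = 55.00 mm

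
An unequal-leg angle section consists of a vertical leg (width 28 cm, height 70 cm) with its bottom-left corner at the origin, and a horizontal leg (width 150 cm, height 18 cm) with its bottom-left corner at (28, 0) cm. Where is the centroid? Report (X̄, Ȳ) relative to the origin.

vertical leg: A = 28 × 70 = 1960.00, centroid at (14.00, 35.00).
horizontal leg: A = 150 × 18 = 2700.00, centroid at (103.00, 9.00).
ΣA = 4660.00 cm², ΣAX̄ = 305540.00 cm³, ΣAȲ = 92900.00 cm³.
X̄ = 305540.00/4660.00 = 65.57 cm; Ȳ = 92900.00/4660.00 = 19.94 cm.

X̄ = 65.57 cm, Ȳ = 19.94 cm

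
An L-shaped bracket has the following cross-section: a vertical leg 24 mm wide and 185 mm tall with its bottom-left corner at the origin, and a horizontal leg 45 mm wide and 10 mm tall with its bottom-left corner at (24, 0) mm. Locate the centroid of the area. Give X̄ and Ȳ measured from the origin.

Part | A | x̄ᵢ | ȳᵢ | A·x̄ᵢ | A·ȳᵢ
vertical leg | 4440.00 | 12.00 | 92.50 | 53280.00 | 410700.00
horizontal leg | 450.00 | 46.50 | 5.00 | 20925.00 | 2250.00
Σ | 4890.00 |  |  | 74205.00 | 412950.00
X̄ = 74205.00 / 4890.00 = 15.17 mm
Ȳ = 412950.00 / 4890.00 = 84.45 mm

X̄ = 15.17 mm, Ȳ = 84.45 mm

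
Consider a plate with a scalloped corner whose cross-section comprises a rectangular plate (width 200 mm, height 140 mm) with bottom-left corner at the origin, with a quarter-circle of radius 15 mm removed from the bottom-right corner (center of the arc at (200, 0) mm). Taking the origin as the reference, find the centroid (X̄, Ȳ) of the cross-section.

plate: A = 200 × 140 = 28000.00, centroid at (100.00, 70.00).
removed quarter-circle: A = −¼π·15² = -176.71, centroid at (193.63, 6.37).
ΣA = 27823.29 mm², ΣAX̄ = 2765782.08 mm³, ΣAȲ = 1958875.00 mm³.
X̄ = 2765782.08/27823.29 = 99.41 mm; Ȳ = 1958875.00/27823.29 = 70.40 mm.

X̄ = 99.41 mm, Ȳ = 70.40 mm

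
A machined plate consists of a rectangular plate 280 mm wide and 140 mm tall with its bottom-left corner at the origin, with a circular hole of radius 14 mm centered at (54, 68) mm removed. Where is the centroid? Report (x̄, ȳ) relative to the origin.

plate: A = 280 × 140 = 39200.00, centroid at (140.00, 70.00).
hole: A = −π·14² = -615.75, centroid at (54.00, 68.00).
ΣA = 38584.25 mm², ΣAx̄ = 5454749.38 mm³, ΣAȳ = 2702128.85 mm³.
x̄ = 5454749.38/38584.25 = 141.37 mm; ȳ = 2702128.85/38584.25 = 70.03 mm.

x̄ = 141.37 mm, ȳ = 70.03 mm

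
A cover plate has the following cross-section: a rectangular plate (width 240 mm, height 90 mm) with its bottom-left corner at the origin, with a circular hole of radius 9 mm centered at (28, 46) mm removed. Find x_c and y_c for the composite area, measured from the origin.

x_c = 121.10 mm, y_c = 44.99 mm

Part | A | x̄ᵢ | ȳᵢ | A·x̄ᵢ | A·ȳᵢ
plate | 21600.00 | 120.00 | 45.00 | 2592000.00 | 972000.00
hole | -254.47 | 28.00 | 46.00 | -7125.13 | -11705.57
Σ | 21345.53 |  |  | 2584874.87 | 960294.43
x_c = 2584874.87 / 21345.53 = 121.10 mm
y_c = 960294.43 / 21345.53 = 44.99 mm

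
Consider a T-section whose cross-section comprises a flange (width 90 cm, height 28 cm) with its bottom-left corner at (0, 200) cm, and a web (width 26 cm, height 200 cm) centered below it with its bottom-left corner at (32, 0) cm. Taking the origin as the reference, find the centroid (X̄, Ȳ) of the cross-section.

web: A = 26 × 200 = 5200.00, centroid at (45.00, 100.00).
flange: A = 90 × 28 = 2520.00, centroid at (45.00, 214.00).
ΣA = 7720.00 cm², ΣAX̄ = 347400.00 cm³, ΣAȲ = 1059280.00 cm³.
X̄ = 347400.00/7720.00 = 45.00 cm; Ȳ = 1059280.00/7720.00 = 137.21 cm.

X̄ = 45.00 cm, Ȳ = 137.21 cm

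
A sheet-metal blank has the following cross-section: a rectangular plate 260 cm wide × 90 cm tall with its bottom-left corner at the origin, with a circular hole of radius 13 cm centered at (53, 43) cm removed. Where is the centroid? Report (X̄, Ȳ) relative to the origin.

plate: A = 260 × 90 = 23400.00, centroid at (130.00, 45.00).
hole: A = −π·13² = -530.93, centroid at (53.00, 43.00).
ΣA = 22869.07 cm², ΣAX̄ = 3013860.75 cm³, ΣAȲ = 1030170.05 cm³.
X̄ = 3013860.75/22869.07 = 131.79 cm; Ȳ = 1030170.05/22869.07 = 45.05 cm.

X̄ = 131.79 cm, Ȳ = 45.05 cm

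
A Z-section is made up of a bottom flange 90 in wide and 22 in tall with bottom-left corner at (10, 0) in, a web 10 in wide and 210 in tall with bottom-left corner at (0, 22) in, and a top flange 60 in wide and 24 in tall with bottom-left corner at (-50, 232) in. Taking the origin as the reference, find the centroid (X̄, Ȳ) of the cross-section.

bottom flange: A = 90 × 22 = 1980.00, centroid at (55.00, 11.00).
web: A = 10 × 210 = 2100.00, centroid at (5.00, 127.00).
top flange: A = 60 × 24 = 1440.00, centroid at (-20.00, 244.00).
ΣA = 5520.00 in²
ΣAX̄ = (1980.00)(55.00) + (2100.00)(5.00) + (1440.00)(-20.00) = 90600.00 in³
ΣAȲ = (1980.00)(11.00) + (2100.00)(127.00) + (1440.00)(244.00) = 639840.00 in³
X̄ = 90600.00 / 5520.00 = 16.41 in
Ȳ = 639840.00 / 5520.00 = 115.91 in

X̄ = 16.41 in, Ȳ = 115.91 in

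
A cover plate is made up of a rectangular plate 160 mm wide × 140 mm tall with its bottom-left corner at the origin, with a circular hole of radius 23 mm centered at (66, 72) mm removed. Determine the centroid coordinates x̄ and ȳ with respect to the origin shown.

x̄ = 81.12 mm, ȳ = 69.84 mm

Part | A | x̄ᵢ | ȳᵢ | A·x̄ᵢ | A·ȳᵢ
plate | 22400.00 | 80.00 | 70.00 | 1792000.00 | 1568000.00
hole | -1661.90 | 66.00 | 72.00 | -109685.57 | -119656.98
Σ | 20738.10 |  |  | 1682314.43 | 1448343.02
x̄ = 1682314.43 / 20738.10 = 81.12 mm
ȳ = 1448343.02 / 20738.10 = 69.84 mm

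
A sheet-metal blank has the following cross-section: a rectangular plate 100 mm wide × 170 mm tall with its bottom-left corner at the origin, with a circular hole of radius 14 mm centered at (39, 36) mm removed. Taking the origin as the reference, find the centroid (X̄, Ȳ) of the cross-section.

plate: A = 100 × 170 = 17000.00, centroid at (50.00, 85.00).
hole: A = −π·14² = -615.75, centroid at (39.00, 36.00).
ΣA = 16384.25 mm²
ΣAX̄ = (17000.00)(50.00) + (-615.75)(39.00) = 825985.67 mm³
ΣAȲ = (17000.00)(85.00) + (-615.75)(36.00) = 1422832.92 mm³
X̄ = 825985.67 / 16384.25 = 50.41 mm
Ȳ = 1422832.92 / 16384.25 = 86.84 mm

X̄ = 50.41 mm, Ȳ = 86.84 mm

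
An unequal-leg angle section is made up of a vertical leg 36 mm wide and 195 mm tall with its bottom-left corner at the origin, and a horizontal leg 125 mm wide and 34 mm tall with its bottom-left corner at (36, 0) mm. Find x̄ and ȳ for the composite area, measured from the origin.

vertical leg: A = 36 × 195 = 7020.00, centroid at (18.00, 97.50).
horizontal leg: A = 125 × 34 = 4250.00, centroid at (98.50, 17.00).
ΣA = 11270.00 mm², ΣAx̄ = 544985.00 mm³, ΣAȳ = 756700.00 mm³.
x̄ = 544985.00/11270.00 = 48.36 mm; ȳ = 756700.00/11270.00 = 67.14 mm.

x̄ = 48.36 mm, ȳ = 67.14 mm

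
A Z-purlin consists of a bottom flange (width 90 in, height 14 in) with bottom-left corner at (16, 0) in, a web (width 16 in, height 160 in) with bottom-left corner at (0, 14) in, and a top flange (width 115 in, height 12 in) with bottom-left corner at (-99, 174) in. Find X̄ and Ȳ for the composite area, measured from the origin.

X̄ = 7.71 in, Ȳ = 95.74 in

bottom flange: A = 90 × 14 = 1260.00, centroid at (61.00, 7.00).
web: A = 16 × 160 = 2560.00, centroid at (8.00, 94.00).
top flange: A = 115 × 12 = 1380.00, centroid at (-41.50, 180.00).
ΣA = 5200.00 in²
ΣAX̄ = (1260.00)(61.00) + (2560.00)(8.00) + (1380.00)(-41.50) = 40070.00 in³
ΣAȲ = (1260.00)(7.00) + (2560.00)(94.00) + (1380.00)(180.00) = 497860.00 in³
X̄ = 40070.00 / 5200.00 = 7.71 in
Ȳ = 497860.00 / 5200.00 = 95.74 in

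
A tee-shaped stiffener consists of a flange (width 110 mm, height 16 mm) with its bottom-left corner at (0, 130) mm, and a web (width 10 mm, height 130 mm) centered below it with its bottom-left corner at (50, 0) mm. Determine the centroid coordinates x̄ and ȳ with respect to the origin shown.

Part | A | x̄ᵢ | ȳᵢ | A·x̄ᵢ | A·ȳᵢ
web | 1300.00 | 55.00 | 65.00 | 71500.00 | 84500.00
flange | 1760.00 | 55.00 | 138.00 | 96800.00 | 242880.00
Σ | 3060.00 |  |  | 168300.00 | 327380.00
x̄ = 168300.00 / 3060.00 = 55.00 mm
ȳ = 327380.00 / 3060.00 = 106.99 mm

x̄ = 55.00 mm, ȳ = 106.99 mm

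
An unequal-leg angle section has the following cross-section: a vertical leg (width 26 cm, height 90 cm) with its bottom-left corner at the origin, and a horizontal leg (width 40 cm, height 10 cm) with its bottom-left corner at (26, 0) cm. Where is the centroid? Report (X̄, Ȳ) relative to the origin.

X̄ = 17.82 cm, Ȳ = 39.16 cm

vertical leg: A = 26 × 90 = 2340.00, centroid at (13.00, 45.00).
horizontal leg: A = 40 × 10 = 400.00, centroid at (46.00, 5.00).
ΣA = 2740.00 cm², ΣAX̄ = 48820.00 cm³, ΣAȲ = 107300.00 cm³.
X̄ = 48820.00/2740.00 = 17.82 cm; Ȳ = 107300.00/2740.00 = 39.16 cm.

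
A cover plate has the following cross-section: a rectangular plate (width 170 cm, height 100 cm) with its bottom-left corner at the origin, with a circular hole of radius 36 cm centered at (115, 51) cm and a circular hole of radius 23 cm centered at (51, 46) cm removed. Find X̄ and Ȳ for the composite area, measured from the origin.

X̄ = 79.17 cm, Ȳ = 50.23 cm

Part | A | x̄ᵢ | ȳᵢ | A·x̄ᵢ | A·ȳᵢ
plate | 17000.00 | 85.00 | 50.00 | 1445000.00 | 850000.00
hole 1 | -4071.50 | 115.00 | 51.00 | -468222.97 | -207646.71
hole 2 | -1661.90 | 51.00 | 46.00 | -84757.03 | -76447.52
Σ | 11266.59 |  |  | 892020.00 | 565905.78
X̄ = 892020.00 / 11266.59 = 79.17 cm
Ȳ = 565905.78 / 11266.59 = 50.23 cm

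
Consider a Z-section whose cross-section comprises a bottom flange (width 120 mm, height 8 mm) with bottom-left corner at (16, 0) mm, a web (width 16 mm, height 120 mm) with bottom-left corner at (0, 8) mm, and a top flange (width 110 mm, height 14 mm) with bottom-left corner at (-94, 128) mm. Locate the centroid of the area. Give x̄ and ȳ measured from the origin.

x̄ = 6.39 mm, ȳ = 77.44 mm

bottom flange: A = 120 × 8 = 960.00, centroid at (76.00, 4.00).
web: A = 16 × 120 = 1920.00, centroid at (8.00, 68.00).
top flange: A = 110 × 14 = 1540.00, centroid at (-39.00, 135.00).
ΣA = 4420.00 mm², ΣAx̄ = 28260.00 mm³, ΣAȳ = 342300.00 mm³.
x̄ = 28260.00/4420.00 = 6.39 mm; ȳ = 342300.00/4420.00 = 77.44 mm.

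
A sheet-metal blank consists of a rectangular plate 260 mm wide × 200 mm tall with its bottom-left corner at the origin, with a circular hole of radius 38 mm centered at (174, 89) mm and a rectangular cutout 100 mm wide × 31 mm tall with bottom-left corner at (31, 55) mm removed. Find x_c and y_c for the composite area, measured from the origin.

x_c = 128.92 mm, y_c = 103.19 mm

plate: A = 260 × 200 = 52000.00, centroid at (130.00, 100.00).
hole 1: A = −π·38² = -4536.46, centroid at (174.00, 89.00).
hole 2: A = −(100 × 31) = -3100.00, centroid at (81.00, 70.50).
ΣA = 44363.54 mm², ΣAx_c = 5719556.00 mm³, ΣAy_c = 4577705.08 mm³.
x_c = 5719556.00/44363.54 = 128.92 mm; y_c = 4577705.08/44363.54 = 103.19 mm.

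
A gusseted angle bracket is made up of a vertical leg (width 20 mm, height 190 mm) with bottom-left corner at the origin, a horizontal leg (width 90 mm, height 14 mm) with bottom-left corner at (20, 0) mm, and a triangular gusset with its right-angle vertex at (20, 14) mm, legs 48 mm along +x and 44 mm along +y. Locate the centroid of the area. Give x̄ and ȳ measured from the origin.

vertical leg: A = 20 × 190 = 3800.00, centroid at (10.00, 95.00).
horizontal leg: A = 90 × 14 = 1260.00, centroid at (65.00, 7.00).
gusset: A = ½·48·44 = 1056.00, centroid at (36.00, 28.67).
ΣA = 6116.00 mm²
ΣAx̄ = (3800.00)(10.00) + (1260.00)(65.00) + (1056.00)(36.00) = 157916.00 mm³
ΣAȳ = (3800.00)(95.00) + (1260.00)(7.00) + (1056.00)(28.67) = 400092.00 mm³
x̄ = 157916.00 / 6116.00 = 25.82 mm
ȳ = 400092.00 / 6116.00 = 65.42 mm

x̄ = 25.82 mm, ȳ = 65.42 mm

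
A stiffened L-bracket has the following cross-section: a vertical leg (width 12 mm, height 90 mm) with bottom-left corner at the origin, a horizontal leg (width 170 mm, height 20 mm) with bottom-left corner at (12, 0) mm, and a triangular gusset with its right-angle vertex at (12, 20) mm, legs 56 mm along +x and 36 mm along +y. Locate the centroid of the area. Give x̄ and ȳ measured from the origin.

x̄ = 66.91 mm, ȳ = 20.93 mm

Part | A | x̄ᵢ | ȳᵢ | A·x̄ᵢ | A·ȳᵢ
vertical leg | 1080.00 | 6.00 | 45.00 | 6480.00 | 48600.00
horizontal leg | 3400.00 | 97.00 | 10.00 | 329800.00 | 34000.00
gusset | 1008.00 | 30.67 | 32.00 | 30912.00 | 32256.00
Σ | 5488.00 |  |  | 367192.00 | 114856.00
x̄ = 367192.00 / 5488.00 = 66.91 mm
ȳ = 114856.00 / 5488.00 = 20.93 mm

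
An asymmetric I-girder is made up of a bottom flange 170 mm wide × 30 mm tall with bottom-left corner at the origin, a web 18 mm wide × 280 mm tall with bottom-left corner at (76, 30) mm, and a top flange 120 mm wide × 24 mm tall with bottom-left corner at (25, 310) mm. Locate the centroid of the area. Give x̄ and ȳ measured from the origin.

x̄ = 85.00 mm, ȳ = 142.91 mm

bottom flange: A = 170 × 30 = 5100.00, centroid at (85.00, 15.00).
web: A = 18 × 280 = 5040.00, centroid at (85.00, 170.00).
top flange: A = 120 × 24 = 2880.00, centroid at (85.00, 322.00).
ΣA = 13020.00 mm², ΣAx̄ = 1106700.00 mm³, ΣAȳ = 1860660.00 mm³.
x̄ = 1106700.00/13020.00 = 85.00 mm; ȳ = 1860660.00/13020.00 = 142.91 mm.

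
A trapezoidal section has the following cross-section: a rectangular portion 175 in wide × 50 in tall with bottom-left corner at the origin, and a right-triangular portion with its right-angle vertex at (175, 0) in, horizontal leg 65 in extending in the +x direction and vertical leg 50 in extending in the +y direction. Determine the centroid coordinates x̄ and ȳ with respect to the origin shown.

x̄ = 104.60 in, ȳ = 23.69 in

rectangular portion: A = 175 × 50 = 8750.00, centroid at (87.50, 25.00).
triangular portion: A = ½·65·50 = 1625.00, centroid at (196.67, 16.67).
ΣA = 10375.00 in², ΣAx̄ = 1085208.33 in³, ΣAȳ = 245833.33 in³.
x̄ = 1085208.33/10375.00 = 104.60 in; ȳ = 245833.33/10375.00 = 23.69 in.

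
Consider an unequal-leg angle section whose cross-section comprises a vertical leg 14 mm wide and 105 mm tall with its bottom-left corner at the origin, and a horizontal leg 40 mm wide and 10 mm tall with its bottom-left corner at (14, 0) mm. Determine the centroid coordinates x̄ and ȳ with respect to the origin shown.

vertical leg: A = 14 × 105 = 1470.00, centroid at (7.00, 52.50).
horizontal leg: A = 40 × 10 = 400.00, centroid at (34.00, 5.00).
ΣA = 1870.00 mm²
ΣAx̄ = (1470.00)(7.00) + (400.00)(34.00) = 23890.00 mm³
ΣAȳ = (1470.00)(52.50) + (400.00)(5.00) = 79175.00 mm³
x̄ = 23890.00 / 1870.00 = 12.78 mm
ȳ = 79175.00 / 1870.00 = 42.34 mm

x̄ = 12.78 mm, ȳ = 42.34 mm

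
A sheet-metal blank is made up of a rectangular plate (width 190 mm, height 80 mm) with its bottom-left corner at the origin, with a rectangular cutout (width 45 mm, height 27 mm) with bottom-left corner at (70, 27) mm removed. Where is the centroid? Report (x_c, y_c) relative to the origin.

Part | A | x̄ᵢ | ȳᵢ | A·x̄ᵢ | A·ȳᵢ
plate | 15200.00 | 95.00 | 40.00 | 1444000.00 | 608000.00
hole | -1215.00 | 92.50 | 40.50 | -112387.50 | -49207.50
Σ | 13985.00 |  |  | 1331612.50 | 558792.50
x_c = 1331612.50 / 13985.00 = 95.22 mm
y_c = 558792.50 / 13985.00 = 39.96 mm

x_c = 95.22 mm, y_c = 39.96 mm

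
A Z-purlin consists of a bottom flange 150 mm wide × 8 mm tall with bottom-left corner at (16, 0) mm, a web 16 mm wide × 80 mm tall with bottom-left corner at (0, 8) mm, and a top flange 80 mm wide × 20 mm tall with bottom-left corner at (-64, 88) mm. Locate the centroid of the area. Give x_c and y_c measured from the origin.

bottom flange: A = 150 × 8 = 1200.00, centroid at (91.00, 4.00).
web: A = 16 × 80 = 1280.00, centroid at (8.00, 48.00).
top flange: A = 80 × 20 = 1600.00, centroid at (-24.00, 98.00).
ΣA = 4080.00 mm²
ΣAx_c = (1200.00)(91.00) + (1280.00)(8.00) + (1600.00)(-24.00) = 81040.00 mm³
ΣAy_c = (1200.00)(4.00) + (1280.00)(48.00) + (1600.00)(98.00) = 223040.00 mm³
x_c = 81040.00 / 4080.00 = 19.86 mm
y_c = 223040.00 / 4080.00 = 54.67 mm

x_c = 19.86 mm, y_c = 54.67 mm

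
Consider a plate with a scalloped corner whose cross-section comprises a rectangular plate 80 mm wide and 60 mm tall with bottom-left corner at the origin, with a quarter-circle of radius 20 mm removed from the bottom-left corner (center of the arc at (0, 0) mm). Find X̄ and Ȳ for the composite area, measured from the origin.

X̄ = 42.21 mm, Ȳ = 31.51 mm

plate: A = 80 × 60 = 4800.00, centroid at (40.00, 30.00).
removed quarter-circle: A = −¼π·20² = -314.16, centroid at (8.49, 8.49).
ΣA = 4485.84 mm²
ΣAX̄ = (4800.00)(40.00) + (-314.16)(8.49) = 189333.33 mm³
ΣAȲ = (4800.00)(30.00) + (-314.16)(8.49) = 141333.33 mm³
X̄ = 189333.33 / 4485.84 = 42.21 mm
Ȳ = 141333.33 / 4485.84 = 31.51 mm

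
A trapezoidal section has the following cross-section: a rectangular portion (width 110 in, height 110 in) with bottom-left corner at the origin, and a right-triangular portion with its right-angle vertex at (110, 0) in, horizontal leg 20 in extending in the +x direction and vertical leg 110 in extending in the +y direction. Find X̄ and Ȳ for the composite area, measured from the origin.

Part | A | x̄ᵢ | ȳᵢ | A·x̄ᵢ | A·ȳᵢ
rectangular portion | 12100.00 | 55.00 | 55.00 | 665500.00 | 665500.00
triangular portion | 1100.00 | 116.67 | 36.67 | 128333.33 | 40333.33
Σ | 13200.00 |  |  | 793833.33 | 705833.33
X̄ = 793833.33 / 13200.00 = 60.14 in
Ȳ = 705833.33 / 13200.00 = 53.47 in

X̄ = 60.14 in, Ȳ = 53.47 in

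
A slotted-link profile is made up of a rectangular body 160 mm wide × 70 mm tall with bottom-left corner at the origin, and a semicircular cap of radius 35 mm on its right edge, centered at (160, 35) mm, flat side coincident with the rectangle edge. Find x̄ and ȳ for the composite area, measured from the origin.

rectangular body: A = 160 × 70 = 11200.00, centroid at (80.00, 35.00).
semicircular end: A = ½π·35² = 1924.23, centroid at (174.85, 35.00).
ΣA = 13124.23 mm², ΣAx̄ = 1232459.41 mm³, ΣAȳ = 459347.89 mm³.
x̄ = 1232459.41/13124.23 = 93.91 mm; ȳ = 459347.89/13124.23 = 35.00 mm.

x̄ = 93.91 mm, ȳ = 35.00 mm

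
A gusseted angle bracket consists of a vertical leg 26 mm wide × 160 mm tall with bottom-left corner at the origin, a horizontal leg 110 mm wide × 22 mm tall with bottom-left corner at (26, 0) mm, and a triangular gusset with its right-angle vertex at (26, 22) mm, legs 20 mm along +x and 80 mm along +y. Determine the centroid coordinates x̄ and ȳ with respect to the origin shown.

vertical leg: A = 26 × 160 = 4160.00, centroid at (13.00, 80.00).
horizontal leg: A = 110 × 22 = 2420.00, centroid at (81.00, 11.00).
gusset: A = ½·20·80 = 800.00, centroid at (32.67, 48.67).
ΣA = 7380.00 mm², ΣAx̄ = 276233.33 mm³, ΣAȳ = 398353.33 mm³.
x̄ = 276233.33/7380.00 = 37.43 mm; ȳ = 398353.33/7380.00 = 53.98 mm.

x̄ = 37.43 mm, ȳ = 53.98 mm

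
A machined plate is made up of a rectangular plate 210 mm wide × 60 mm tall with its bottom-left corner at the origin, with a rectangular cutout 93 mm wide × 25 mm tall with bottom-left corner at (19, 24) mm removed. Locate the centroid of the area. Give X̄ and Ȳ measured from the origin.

Part | A | x̄ᵢ | ȳᵢ | A·x̄ᵢ | A·ȳᵢ
plate | 12600.00 | 105.00 | 30.00 | 1323000.00 | 378000.00
hole | -2325.00 | 65.50 | 36.50 | -152287.50 | -84862.50
Σ | 10275.00 |  |  | 1170712.50 | 293137.50
X̄ = 1170712.50 / 10275.00 = 113.94 mm
Ȳ = 293137.50 / 10275.00 = 28.53 mm

X̄ = 113.94 mm, Ȳ = 28.53 mm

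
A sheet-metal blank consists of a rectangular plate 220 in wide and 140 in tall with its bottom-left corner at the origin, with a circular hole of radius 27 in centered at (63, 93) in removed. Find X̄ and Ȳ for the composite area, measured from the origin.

Part | A | x̄ᵢ | ȳᵢ | A·x̄ᵢ | A·ȳᵢ
plate | 30800.00 | 110.00 | 70.00 | 3388000.00 | 2156000.00
hole | -2290.22 | 63.00 | 93.00 | -144283.93 | -212990.56
Σ | 28509.78 |  |  | 3243716.07 | 1943009.44
X̄ = 3243716.07 / 28509.78 = 113.78 in
Ȳ = 1943009.44 / 28509.78 = 68.15 in

X̄ = 113.78 in, Ȳ = 68.15 in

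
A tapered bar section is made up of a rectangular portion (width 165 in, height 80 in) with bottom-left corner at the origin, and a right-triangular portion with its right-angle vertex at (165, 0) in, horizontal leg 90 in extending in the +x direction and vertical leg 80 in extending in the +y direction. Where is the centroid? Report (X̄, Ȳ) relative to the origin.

Part | A | x̄ᵢ | ȳᵢ | A·x̄ᵢ | A·ȳᵢ
rectangular portion | 13200.00 | 82.50 | 40.00 | 1089000.00 | 528000.00
triangular portion | 3600.00 | 195.00 | 26.67 | 702000.00 | 96000.00
Σ | 16800.00 |  |  | 1791000.00 | 624000.00
X̄ = 1791000.00 / 16800.00 = 106.61 in
Ȳ = 624000.00 / 16800.00 = 37.14 in

X̄ = 106.61 in, Ȳ = 37.14 in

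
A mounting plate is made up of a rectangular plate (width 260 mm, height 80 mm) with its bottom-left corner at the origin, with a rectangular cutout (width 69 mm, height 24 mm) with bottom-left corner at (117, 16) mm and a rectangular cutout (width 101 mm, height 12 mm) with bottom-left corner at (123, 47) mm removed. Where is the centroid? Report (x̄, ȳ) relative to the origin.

x̄ = 125.07 mm, ȳ = 40.23 mm

plate: A = 260 × 80 = 20800.00, centroid at (130.00, 40.00).
hole 1: A = −(69 × 24) = -1656.00, centroid at (151.50, 28.00).
hole 2: A = −(101 × 12) = -1212.00, centroid at (173.50, 53.00).
ΣA = 17932.00 mm²
ΣAx̄ = (20800.00)(130.00) + (-1656.00)(151.50) + (-1212.00)(173.50) = 2242834.00 mm³
ΣAȳ = (20800.00)(40.00) + (-1656.00)(28.00) + (-1212.00)(53.00) = 721396.00 mm³
x̄ = 2242834.00 / 17932.00 = 125.07 mm
ȳ = 721396.00 / 17932.00 = 40.23 mm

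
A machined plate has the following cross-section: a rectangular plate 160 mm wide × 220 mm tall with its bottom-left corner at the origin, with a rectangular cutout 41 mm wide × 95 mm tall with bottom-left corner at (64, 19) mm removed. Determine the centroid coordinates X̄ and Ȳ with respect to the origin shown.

Part | A | x̄ᵢ | ȳᵢ | A·x̄ᵢ | A·ȳᵢ
plate | 35200.00 | 80.00 | 110.00 | 2816000.00 | 3872000.00
hole | -3895.00 | 84.50 | 66.50 | -329127.50 | -259017.50
Σ | 31305.00 |  |  | 2486872.50 | 3612982.50
X̄ = 2486872.50 / 31305.00 = 79.44 mm
Ȳ = 3612982.50 / 31305.00 = 115.41 mm

X̄ = 79.44 mm, Ȳ = 115.41 mm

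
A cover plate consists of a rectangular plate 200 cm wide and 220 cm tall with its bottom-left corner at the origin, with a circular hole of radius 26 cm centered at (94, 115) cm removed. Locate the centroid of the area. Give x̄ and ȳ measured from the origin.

x̄ = 100.30 cm, ȳ = 109.75 cm

plate: A = 200 × 220 = 44000.00, centroid at (100.00, 110.00).
hole: A = −π·26² = -2123.72, centroid at (94.00, 115.00).
ΣA = 41876.28 cm², ΣAx̄ = 4200370.64 cm³, ΣAȳ = 4595772.59 cm³.
x̄ = 4200370.64/41876.28 = 100.30 cm; ȳ = 4595772.59/41876.28 = 109.75 cm.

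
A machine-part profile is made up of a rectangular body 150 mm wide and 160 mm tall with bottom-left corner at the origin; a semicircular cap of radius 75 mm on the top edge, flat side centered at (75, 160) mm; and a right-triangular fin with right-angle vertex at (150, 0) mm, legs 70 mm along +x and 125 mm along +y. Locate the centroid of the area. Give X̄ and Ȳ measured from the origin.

X̄ = 86.56 mm, Ȳ = 102.05 mm

rectangular body: A = 150 × 160 = 24000.00, centroid at (75.00, 80.00).
semicircular top: A = ½π·75² = 8835.73, centroid at (75.00, 191.83).
triangular fin: A = ½·70·125 = 4375.00, centroid at (173.33, 41.67).
ΣA = 37210.73 mm², ΣAX̄ = 3221013.03 mm³, ΣAȲ = 3797258.36 mm³.
X̄ = 3221013.03/37210.73 = 86.56 mm; Ȳ = 3797258.36/37210.73 = 102.05 mm.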